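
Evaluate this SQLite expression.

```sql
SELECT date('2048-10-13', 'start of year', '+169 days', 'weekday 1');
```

2048-06-22

`start of year` rewinds 2048-10-13 to 2048-01-01.
Applying '+169 days' to 2048-01-01: counting 169 days forward gives 2048-06-18.
`weekday 1` advances to the next Monday; 2048-06-18 is a Thursday, so it moves forward to 2048-06-22.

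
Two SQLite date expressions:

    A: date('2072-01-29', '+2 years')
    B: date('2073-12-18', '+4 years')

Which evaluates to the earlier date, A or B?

A = 2074-01-29.
B = 2077-12-18.
A is earlier.

A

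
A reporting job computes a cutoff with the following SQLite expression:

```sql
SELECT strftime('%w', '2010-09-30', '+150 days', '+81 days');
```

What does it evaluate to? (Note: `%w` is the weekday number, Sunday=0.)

4

First apply '+150 days', '+81 days': 2010-09-30 → 2011-05-19.
2011-05-19 is a Thursday; with Sunday=0 that is 4.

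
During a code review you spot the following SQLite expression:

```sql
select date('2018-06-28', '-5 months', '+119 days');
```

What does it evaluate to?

2018-05-27

Adding -5 months to 2018-06-28 gives 2018-01-28.
Applying '+119 days' to 2018-01-28: counting 119 days forward gives 2018-05-27.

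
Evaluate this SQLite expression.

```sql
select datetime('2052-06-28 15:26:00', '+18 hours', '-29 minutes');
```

2052-06-29 08:57:00

+18 hours from 2052-06-28 15:26:00 is 2052-06-29 09:26:00 (crosses midnight).
-29 minutes from 2052-06-29 09:26:00 is 2052-06-29 08:57:00.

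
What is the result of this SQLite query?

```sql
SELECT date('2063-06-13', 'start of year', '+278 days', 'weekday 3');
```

2063-10-10

`start of year` rewinds 2063-06-13 to 2063-01-01.
Applying '+278 days' to 2063-01-01: counting 278 days forward gives 2063-10-06.
`weekday 3` advances to the next Wednesday; 2063-10-06 is a Saturday, so it moves forward to 2063-10-10.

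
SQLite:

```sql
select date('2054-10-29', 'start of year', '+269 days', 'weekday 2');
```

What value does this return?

2054-09-29

`start of year` rewinds 2054-10-29 to 2054-01-01.
Applying '+269 days' to 2054-01-01: counting 269 days forward gives 2054-09-27.
`weekday 2` advances to the next Tuesday; 2054-09-27 is a Sunday, so it moves forward to 2054-09-29.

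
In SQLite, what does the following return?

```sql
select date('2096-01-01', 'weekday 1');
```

`weekday 1` advances to the next Monday; 2096-01-01 is a Sunday, so it moves forward to 2096-01-02.

2096-01-02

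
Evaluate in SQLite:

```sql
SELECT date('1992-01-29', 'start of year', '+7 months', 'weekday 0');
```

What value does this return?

1992-08-02

`start of year` rewinds 1992-01-29 to 1992-01-01.
Adding +7 months to 1992-01-01 gives 1992-08-01.
`weekday 0` advances to the next Sunday; 1992-08-01 is a Saturday, so it moves forward to 1992-08-02.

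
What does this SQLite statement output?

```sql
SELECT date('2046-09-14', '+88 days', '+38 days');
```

Applying '+88 days' to 2046-09-14: counting 88 days forward gives 2046-12-11.
December 2046 has 31 days; 20 remain after the 11th, so 21 days reach 2047-01-01.
Advancing 17 more days within January lands on 2047-01-18.

2047-01-18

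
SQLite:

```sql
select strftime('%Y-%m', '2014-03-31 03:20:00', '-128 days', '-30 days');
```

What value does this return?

2013-10

First apply '-128 days', '-30 days': 2014-03-31 03:20:00 → 2013-10-24 03:20:00.
`%Y-%m` extracts the year-month: 2013-10.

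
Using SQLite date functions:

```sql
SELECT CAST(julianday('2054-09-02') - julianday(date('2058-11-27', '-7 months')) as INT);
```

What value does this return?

-1333

Adding -7 months to 2058-11-27 gives 2058-04-27.
28 days remain in September 2054 after the 2nd (30 − 2).
Full months from October 2054 through March 2058 contribute their day counts.
Then 27 days into April 2058.
Total: 28 + 31 + 30 + 31 + 31 + 28 + 31 + 30 + 31 + 30 + 31 + 31 + 30 + 31 + 30 + 31 + 31 + 29 + 31 + 30 + 31 + 30 + 31 + 31 + 30 + 31 + 30 + 31 + 31 + 28 + 31 + 30 + 31 + 30 + 31 + 31 + 30 + 31 + 30 + 31 + 31 + 28 + 31 + 27 = 1333.
The subtraction is earlier − later, so the result is −1333 → -1333.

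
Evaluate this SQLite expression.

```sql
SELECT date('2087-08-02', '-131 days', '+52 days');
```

2087-05-15

Applying '-131 days' to 2087-08-02: counting 131 days back gives 2087-03-24.
Applying '+52 days' to 2087-03-24: counting 52 days forward gives 2087-05-15.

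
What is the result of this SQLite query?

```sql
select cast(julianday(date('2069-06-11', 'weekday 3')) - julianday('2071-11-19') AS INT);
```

-890

`weekday 3` advances to the next Wednesday; 2069-06-11 is a Tuesday, so it moves forward to 2069-06-12.
18 days remain in June 2069 after the 12th (30 − 12).
Full months from July 2069 through October 2071 contribute their day counts.
Then 19 days into November 2071.
Total: 18 + 31 + 31 + 30 + 31 + 30 + 31 + 31 + 28 + 31 + 30 + 31 + 30 + 31 + 31 + 30 + 31 + 30 + 31 + 31 + 28 + 31 + 30 + 31 + 30 + 31 + 31 + 30 + 31 + 19 = 890.
The subtraction is earlier − later, so the result is −890 → -890.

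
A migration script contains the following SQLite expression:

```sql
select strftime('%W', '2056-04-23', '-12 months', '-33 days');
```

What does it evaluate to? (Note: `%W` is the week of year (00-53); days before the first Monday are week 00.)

First apply '-12 months', '-33 days': 2056-04-23 → 2055-03-21.
2055-03-21 is a Sunday. SQLite's %W counts Mondays since the year started; the result is 11.

11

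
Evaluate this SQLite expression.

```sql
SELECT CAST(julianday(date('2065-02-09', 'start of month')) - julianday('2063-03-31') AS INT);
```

673

`start of month` rewinds 2065-02-09 to 2065-02-01.
0 days remain in March 2063 after the 31st (31 − 31).
Full months from April 2063 through January 2065 contribute their day counts.
Then 1 day into February 2065.
Total: 0 + 30 + 31 + 30 + 31 + 31 + 30 + 31 + 30 + 31 + 31 + 29 + 31 + 30 + 31 + 30 + 31 + 31 + 30 + 31 + 30 + 31 + 31 + 1 = 673.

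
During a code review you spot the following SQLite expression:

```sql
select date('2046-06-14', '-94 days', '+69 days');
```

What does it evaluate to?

Applying '-94 days' to 2046-06-14: counting 94 days back gives 2046-03-12.
Applying '+69 days' to 2046-03-12: counting 69 days forward gives 2046-05-20.

2046-05-20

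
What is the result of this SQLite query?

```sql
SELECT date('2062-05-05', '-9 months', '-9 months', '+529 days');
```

Adding -9 months to 2062-05-05 gives 2061-08-05.
Adding -9 months to 2061-08-05 gives 2060-11-05.
Applying '+529 days' to 2060-11-05: counting 529 days forward gives 2062-04-18.

2062-04-18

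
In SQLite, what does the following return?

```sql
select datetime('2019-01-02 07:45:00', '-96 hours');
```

-96 hours from 2019-01-02 07:45:00 is 2018-12-29 07:45:00 (crosses midnight).

2018-12-29 07:45:00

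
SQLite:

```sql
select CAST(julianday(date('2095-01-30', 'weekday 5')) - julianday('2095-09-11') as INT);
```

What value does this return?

`weekday 5` advances to the next Friday; 2095-01-30 is a Sunday, so it moves forward to 2095-02-04.
24 days remain in February 2095 after the 4th (28 − 4).
Full months from March 2095 through August 2095 contribute their day counts.
Then 11 days into September 2095.
Total: 24 + 31 + 30 + 31 + 30 + 31 + 31 + 11 = 219.
The subtraction is earlier − later, so the result is −219 → -219.

-219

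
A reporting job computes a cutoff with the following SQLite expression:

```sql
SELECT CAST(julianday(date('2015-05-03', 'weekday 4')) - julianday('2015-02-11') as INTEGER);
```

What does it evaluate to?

`weekday 4` advances to the next Thursday; 2015-05-03 is a Sunday, so it moves forward to 2015-05-07.
17 days remain in February 2015 after the 11th (28 − 11).
March 2015: 31 days.
April 2015: 30 days.
Then 7 days into May 2015.
Total: 17 + 31 + 30 + 7 = 85.

85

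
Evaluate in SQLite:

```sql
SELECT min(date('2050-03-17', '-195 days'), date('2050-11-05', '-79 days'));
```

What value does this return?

2049-09-03

date('2050-03-17', '-195 days') → 2049-09-03.
date('2050-11-05', '-79 days') → 2050-08-18.
Earlier of the two is 2049-09-03.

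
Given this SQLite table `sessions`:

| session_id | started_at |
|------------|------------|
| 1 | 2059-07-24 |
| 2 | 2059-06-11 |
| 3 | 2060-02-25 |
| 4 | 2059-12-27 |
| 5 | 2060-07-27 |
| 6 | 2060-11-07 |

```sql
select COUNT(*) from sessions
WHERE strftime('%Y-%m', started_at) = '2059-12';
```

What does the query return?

1

Rows with year-month 2059-12: 2059-12-27 → 1.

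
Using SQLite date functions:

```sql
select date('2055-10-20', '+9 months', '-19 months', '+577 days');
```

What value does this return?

Adding +9 months to 2055-10-20 gives 2056-07-20.
Adding -19 months to 2056-07-20 gives 2054-12-20.
Applying '+577 days' to 2054-12-20: counting 577 days forward gives 2056-07-19.

2056-07-19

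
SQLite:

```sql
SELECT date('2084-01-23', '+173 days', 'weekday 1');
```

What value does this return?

Applying '+173 days' to 2084-01-23: counting 173 days forward gives 2084-07-14.
`weekday 1` advances to the next Monday; 2084-07-14 is a Friday, so it moves forward to 2084-07-17.

2084-07-17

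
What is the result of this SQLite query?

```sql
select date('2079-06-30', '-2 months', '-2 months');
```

Adding -2 months to 2079-06-30 gives 2079-04-30.
Adding -2 months to 2079-04-30 targets 2079-02-30. February 2079 has only 28 days, so SQLite normalizes the 2-day overflow forward to 2079-03-02.

2079-03-02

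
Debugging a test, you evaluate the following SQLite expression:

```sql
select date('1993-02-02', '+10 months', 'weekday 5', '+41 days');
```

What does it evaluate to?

1994-01-13

Adding +10 months to 1993-02-02 gives 1993-12-02.
`weekday 5` advances to the next Friday; 1993-12-02 is a Thursday, so it moves forward to 1993-12-03.
Applying '+41 days' to 1993-12-03: counting 41 days forward gives 1994-01-13.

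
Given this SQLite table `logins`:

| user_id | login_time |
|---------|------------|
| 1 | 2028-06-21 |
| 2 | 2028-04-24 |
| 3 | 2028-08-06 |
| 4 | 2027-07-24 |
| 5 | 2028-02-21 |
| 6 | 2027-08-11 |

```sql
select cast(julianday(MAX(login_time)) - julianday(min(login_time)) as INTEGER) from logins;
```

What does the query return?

MIN = 2027-07-24, MAX = 2028-08-06.
7 days remain in July 2027 after the 24th (31 − 24).
Full months from August 2027 through July 2028 contribute their day counts.
Then 6 days into August 2028.
Total: 7 + 31 + 30 + 31 + 30 + 31 + 31 + 29 + 31 + 30 + 31 + 30 + 31 + 6 = 379.

379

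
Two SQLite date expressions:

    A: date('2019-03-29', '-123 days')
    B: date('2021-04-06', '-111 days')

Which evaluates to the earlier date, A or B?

A = 2018-11-26.
B = 2020-12-16.
A is earlier.

A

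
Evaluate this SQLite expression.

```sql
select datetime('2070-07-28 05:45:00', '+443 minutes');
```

443 minutes = 7h 23m; +443 minutes from 2070-07-28 05:45:00 is 2070-07-28 13:08:00.

2070-07-28 13:08:00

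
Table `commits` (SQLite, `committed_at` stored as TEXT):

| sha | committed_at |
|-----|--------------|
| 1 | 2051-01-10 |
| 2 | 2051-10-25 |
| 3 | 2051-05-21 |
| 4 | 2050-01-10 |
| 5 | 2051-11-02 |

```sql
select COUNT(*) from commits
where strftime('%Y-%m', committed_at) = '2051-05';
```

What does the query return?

1

Rows with year-month 2051-05: 2051-05-21 → 1.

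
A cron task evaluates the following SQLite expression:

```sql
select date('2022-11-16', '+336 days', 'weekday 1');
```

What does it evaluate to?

Applying '+336 days' to 2022-11-16: counting 336 days forward gives 2023-10-18.
`weekday 1` advances to the next Monday; 2023-10-18 is a Wednesday, so it moves forward to 2023-10-23.

2023-10-23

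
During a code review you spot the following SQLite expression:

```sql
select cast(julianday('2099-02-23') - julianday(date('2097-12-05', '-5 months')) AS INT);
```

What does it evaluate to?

Adding -5 months to 2097-12-05 gives 2097-07-05.
26 days remain in July 2097 after the 5th (31 − 5).
Full months from August 2097 through January 2099 contribute their day counts.
Then 23 days into February 2099.
Total: 26 + 31 + 30 + 31 + 30 + 31 + 31 + 28 + 31 + 30 + 31 + 30 + 31 + 31 + 30 + 31 + 30 + 31 + 31 + 23 = 598.

598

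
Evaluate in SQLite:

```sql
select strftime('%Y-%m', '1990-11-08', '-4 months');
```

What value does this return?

1990-07

First apply '-4 months': 1990-11-08 → 1990-07-08.
`%Y-%m` extracts the year-month: 1990-07.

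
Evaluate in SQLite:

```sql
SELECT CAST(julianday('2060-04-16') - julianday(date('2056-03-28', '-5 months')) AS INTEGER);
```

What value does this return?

1632

Adding -5 months to 2056-03-28 gives 2055-10-28.
3 days remain in October 2055 after the 28th (31 − 28).
Full months from November 2055 through March 2060 contribute their day counts.
Then 16 days into April 2060.
Total: 3 + 30 + 31 + 31 + 29 + 31 + 30 + 31 + 30 + 31 + 31 + 30 + 31 + 30 + 31 + 31 + 28 + 31 + 30 + 31 + 30 + 31 + 31 + 30 + 31 + 30 + 31 + 31 + 28 + 31 + 30 + 31 + 30 + 31 + 31 + 30 + 31 + 30 + 31 + 31 + 28 + 31 + 30 + 31 + 30 + 31 + 31 + 30 + 31 + 30 + 31 + 31 + 29 + 31 + 16 = 1632.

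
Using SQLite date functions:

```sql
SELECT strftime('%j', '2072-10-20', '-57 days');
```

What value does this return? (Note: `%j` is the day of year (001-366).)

237

First apply '-57 days': 2072-10-20 → 2072-08-24.
Day-of-year for 2072-08-24: days since 2072-01-01 inclusive = 237, zero-padded to 237.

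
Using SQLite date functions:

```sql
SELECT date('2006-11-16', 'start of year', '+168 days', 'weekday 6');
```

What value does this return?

`start of year` rewinds 2006-11-16 to 2006-01-01.
Applying '+168 days' to 2006-01-01: counting 168 days forward gives 2006-06-18.
`weekday 6` advances to the next Saturday; 2006-06-18 is a Sunday, so it moves forward to 2006-06-24.

2006-06-24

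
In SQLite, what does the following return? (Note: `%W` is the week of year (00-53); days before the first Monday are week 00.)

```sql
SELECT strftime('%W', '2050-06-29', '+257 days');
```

11

First apply '+257 days': 2050-06-29 → 2051-03-13.
2051-03-13 is a Monday. SQLite's %W counts Mondays since the year started; the result is 11.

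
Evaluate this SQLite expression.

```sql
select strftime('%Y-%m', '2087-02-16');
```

`%Y-%m` extracts the year-month: 2087-02.

2087-02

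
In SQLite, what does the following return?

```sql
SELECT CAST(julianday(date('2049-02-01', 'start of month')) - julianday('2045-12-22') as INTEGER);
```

1137

`start of month` rewinds 2049-02-01 to 2049-02-01.
9 days remain in December 2045 after the 22nd (31 − 22).
Full months from January 2046 through January 2049 contribute their day counts.
Then 1 day into February 2049.
Total: 9 + 31 + 28 + 31 + 30 + 31 + 30 + 31 + 31 + 30 + 31 + 30 + 31 + 31 + 28 + 31 + 30 + 31 + 30 + 31 + 31 + 30 + 31 + 30 + 31 + 31 + 29 + 31 + 30 + 31 + 30 + 31 + 31 + 30 + 31 + 30 + 31 + 31 + 1 = 1137.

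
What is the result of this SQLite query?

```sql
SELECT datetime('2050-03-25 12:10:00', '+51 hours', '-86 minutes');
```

+51 hours from 2050-03-25 12:10:00 is 2050-03-27 15:10:00 (crosses midnight).
86 minutes = 1h 26m; -86 minutes from 2050-03-27 15:10:00 is 2050-03-27 13:44:00.

2050-03-27 13:44:00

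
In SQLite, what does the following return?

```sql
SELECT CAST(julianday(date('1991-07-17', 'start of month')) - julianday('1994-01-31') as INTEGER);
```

`start of month` rewinds 1991-07-17 to 1991-07-01.
30 days remain in July 1991 after the 1st (31 − 1).
Full months from August 1991 through December 1993 contribute their day counts.
Then 31 days into January 1994.
Total: 30 + 31 + 30 + 31 + 30 + 31 + 31 + 29 + 31 + 30 + 31 + 30 + 31 + 31 + 30 + 31 + 30 + 31 + 31 + 28 + 31 + 30 + 31 + 30 + 31 + 31 + 30 + 31 + 30 + 31 + 31 = 945.
The subtraction is earlier − later, so the result is −945 → -945.

-945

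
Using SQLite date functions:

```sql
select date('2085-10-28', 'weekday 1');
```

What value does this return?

`weekday 1` advances to the next Monday; 2085-10-28 is a Sunday, so it moves forward to 2085-10-29.

2085-10-29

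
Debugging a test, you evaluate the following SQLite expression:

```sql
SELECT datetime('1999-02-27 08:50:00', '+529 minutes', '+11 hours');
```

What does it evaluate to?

1999-02-28 04:39:00

529 minutes = 8h 49m; +529 minutes from 1999-02-27 08:50:00 is 1999-02-27 17:39:00.
+11 hours from 1999-02-27 17:39:00 is 1999-02-28 04:39:00 (crosses midnight).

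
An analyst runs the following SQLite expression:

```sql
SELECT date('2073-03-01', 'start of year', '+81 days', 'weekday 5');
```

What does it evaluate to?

2073-03-24

`start of year` rewinds 2073-03-01 to 2073-01-01.
Applying '+81 days' to 2073-01-01: counting 81 days forward gives 2073-03-23.
`weekday 5` advances to the next Friday; 2073-03-23 is a Thursday, so it moves forward to 2073-03-24.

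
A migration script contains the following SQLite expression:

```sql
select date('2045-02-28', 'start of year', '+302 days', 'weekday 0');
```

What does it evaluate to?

2045-11-05

`start of year` rewinds 2045-02-28 to 2045-01-01.
Applying '+302 days' to 2045-01-01: counting 302 days forward gives 2045-10-30.
`weekday 0` advances to the next Sunday; 2045-10-30 is a Monday, so it moves forward to 2045-11-05.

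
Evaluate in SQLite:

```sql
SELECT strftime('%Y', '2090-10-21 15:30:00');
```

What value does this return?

`%Y` extracts the 4-digit year: 2090.

2090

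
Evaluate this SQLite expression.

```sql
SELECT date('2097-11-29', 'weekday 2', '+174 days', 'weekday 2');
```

`weekday 2` advances to the next Tuesday; 2097-11-29 is a Friday, so it moves forward to 2097-12-03.
Applying '+174 days' to 2097-12-03: counting 174 days forward gives 2098-05-26.
`weekday 2` advances to the next Tuesday; 2098-05-26 is a Monday, so it moves forward to 2098-05-27.

2098-05-27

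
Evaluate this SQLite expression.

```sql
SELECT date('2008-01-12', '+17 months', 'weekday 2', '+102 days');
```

Adding +17 months to 2008-01-12 gives 2009-06-12.
`weekday 2` advances to the next Tuesday; 2009-06-12 is a Friday, so it moves forward to 2009-06-16.
Applying '+102 days' to 2009-06-16: counting 102 days forward gives 2009-09-26.

2009-09-26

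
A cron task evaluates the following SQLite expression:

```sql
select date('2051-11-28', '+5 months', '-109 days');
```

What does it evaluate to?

2052-01-10

Adding +5 months to 2051-11-28 gives 2052-04-28.
Applying '-109 days' to 2052-04-28: counting 109 days back gives 2052-01-10.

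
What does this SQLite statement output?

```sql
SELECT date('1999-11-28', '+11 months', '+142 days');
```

2001-03-19

Adding +11 months to 1999-11-28 gives 2000-10-28.
Applying '+142 days' to 2000-10-28: counting 142 days forward gives 2001-03-19.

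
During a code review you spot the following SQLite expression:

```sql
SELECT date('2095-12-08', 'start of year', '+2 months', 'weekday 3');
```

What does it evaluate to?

`start of year` rewinds 2095-12-08 to 2095-01-01.
Adding +2 months to 2095-01-01 gives 2095-03-01.
`weekday 3` advances to the next Wednesday; 2095-03-01 is a Tuesday, so it moves forward to 2095-03-02.

2095-03-02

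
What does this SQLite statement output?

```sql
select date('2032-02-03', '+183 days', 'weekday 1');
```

Applying '+183 days' to 2032-02-03: counting 183 days forward gives 2032-08-04.
`weekday 1` advances to the next Monday; 2032-08-04 is a Wednesday, so it moves forward to 2032-08-09.

2032-08-09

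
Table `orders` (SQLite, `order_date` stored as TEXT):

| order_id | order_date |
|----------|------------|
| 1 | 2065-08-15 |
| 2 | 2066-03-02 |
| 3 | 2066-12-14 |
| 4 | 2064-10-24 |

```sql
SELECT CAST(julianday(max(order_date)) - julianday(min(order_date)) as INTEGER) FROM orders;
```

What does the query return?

MIN = 2064-10-24, MAX = 2066-12-14.
7 days remain in October 2064 after the 24th (31 − 24).
Full months from November 2064 through November 2066 contribute their day counts.
Then 14 days into December 2066.
Total: 7 + 30 + 31 + 31 + 28 + 31 + 30 + 31 + 30 + 31 + 31 + 30 + 31 + 30 + 31 + 31 + 28 + 31 + 30 + 31 + 30 + 31 + 31 + 30 + 31 + 30 + 14 = 781.

781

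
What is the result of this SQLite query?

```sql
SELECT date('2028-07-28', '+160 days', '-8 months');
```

Applying '+160 days' to 2028-07-28: counting 160 days forward gives 2029-01-04.
Adding -8 months to 2029-01-04 gives 2028-05-04.

2028-05-04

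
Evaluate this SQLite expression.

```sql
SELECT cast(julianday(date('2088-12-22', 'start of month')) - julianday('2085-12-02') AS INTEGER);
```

`start of month` rewinds 2088-12-22 to 2088-12-01.
29 days remain in December 2085 after the 2nd (31 − 2).
Full months from January 2086 through November 2088 contribute their day counts.
Then 1 day into December 2088.
Total: 29 + 31 + 28 + 31 + 30 + 31 + 30 + 31 + 31 + 30 + 31 + 30 + 31 + 31 + 28 + 31 + 30 + 31 + 30 + 31 + 31 + 30 + 31 + 30 + 31 + 31 + 29 + 31 + 30 + 31 + 30 + 31 + 31 + 30 + 31 + 30 + 1 = 1095.

1095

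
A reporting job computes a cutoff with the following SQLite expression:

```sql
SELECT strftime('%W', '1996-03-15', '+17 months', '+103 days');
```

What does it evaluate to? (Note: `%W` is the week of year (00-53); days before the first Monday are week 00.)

47

First apply '+17 months', '+103 days': 1996-03-15 → 1997-11-26.
1997-11-26 is a Wednesday. SQLite's %W counts Mondays since the year started; the result is 47.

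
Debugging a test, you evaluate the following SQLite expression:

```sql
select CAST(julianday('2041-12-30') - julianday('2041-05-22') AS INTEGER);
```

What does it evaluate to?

9 days remain in May 2041 after the 22nd (31 − 22).
Full months from June 2041 through November 2041 contribute their day counts.
Then 30 days into December 2041.
Total: 9 + 30 + 31 + 31 + 30 + 31 + 30 + 30 = 222.

222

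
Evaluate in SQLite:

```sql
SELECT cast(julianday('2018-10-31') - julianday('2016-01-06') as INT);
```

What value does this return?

25 days remain in January 2016 after the 6th (31 − 6).
Full months from February 2016 through September 2018 contribute their day counts.
Then 31 days into October 2018.
Total: 25 + 29 + 31 + 30 + 31 + 30 + 31 + 31 + 30 + 31 + 30 + 31 + 31 + 28 + 31 + 30 + 31 + 30 + 31 + 31 + 30 + 31 + 30 + 31 + 31 + 28 + 31 + 30 + 31 + 30 + 31 + 31 + 30 + 31 = 1029.

1029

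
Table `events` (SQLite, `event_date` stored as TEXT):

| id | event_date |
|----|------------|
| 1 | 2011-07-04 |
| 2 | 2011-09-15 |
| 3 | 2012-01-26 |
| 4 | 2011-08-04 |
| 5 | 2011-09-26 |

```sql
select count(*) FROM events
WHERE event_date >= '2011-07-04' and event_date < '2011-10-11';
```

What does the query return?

4

Rows in [2011-07-04, 2011-10-11): 2011-07-04, 2011-09-15, 2011-08-04, 2011-09-26 → 4 rows.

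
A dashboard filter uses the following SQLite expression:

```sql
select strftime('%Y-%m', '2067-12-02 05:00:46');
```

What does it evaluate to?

`%Y-%m` extracts the year-month: 2067-12.

2067-12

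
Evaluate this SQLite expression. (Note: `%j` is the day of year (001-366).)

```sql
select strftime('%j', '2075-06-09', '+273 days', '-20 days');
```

048

First apply '+273 days', '-20 days': 2075-06-09 → 2076-02-17.
Day-of-year for 2076-02-17: days since 2076-01-01 inclusive = 48, zero-padded to 048.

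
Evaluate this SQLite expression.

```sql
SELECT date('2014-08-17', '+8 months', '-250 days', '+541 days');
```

Adding +8 months to 2014-08-17 gives 2015-04-17.
Applying '-250 days' to 2015-04-17: counting 250 days back gives 2014-08-10.
Applying '+541 days' to 2014-08-10: counting 541 days forward gives 2016-02-02.

2016-02-02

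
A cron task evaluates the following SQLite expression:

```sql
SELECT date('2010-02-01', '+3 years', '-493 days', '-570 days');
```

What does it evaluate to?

2010-03-06

Adding +3 years to 2010-02-01 gives 2013-02-01.
Applying '-493 days' to 2013-02-01: counting 493 days back gives 2011-09-27.
Applying '-570 days' to 2011-09-27: counting 570 days back gives 2010-03-06.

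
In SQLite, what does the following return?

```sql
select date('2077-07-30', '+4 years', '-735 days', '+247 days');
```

2080-03-29

Adding +4 years to 2077-07-30 gives 2081-07-30.
Applying '-735 days' to 2081-07-30: counting 735 days back gives 2079-07-26.
Applying '+247 days' to 2079-07-26: counting 247 days forward gives 2080-03-29.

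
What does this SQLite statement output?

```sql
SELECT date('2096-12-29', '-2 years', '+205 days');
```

Adding -2 years to 2096-12-29 gives 2094-12-29.
Applying '+205 days' to 2094-12-29: counting 205 days forward gives 2095-07-22.

2095-07-22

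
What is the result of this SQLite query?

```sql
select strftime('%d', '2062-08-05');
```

05

`%d` extracts the 2-digit day of month: 05.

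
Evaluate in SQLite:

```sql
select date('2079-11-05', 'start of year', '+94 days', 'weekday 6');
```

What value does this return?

`start of year` rewinds 2079-11-05 to 2079-01-01.
Applying '+94 days' to 2079-01-01: counting 94 days forward gives 2079-04-05.
`weekday 6` advances to the next Saturday; 2079-04-05 is a Wednesday, so it moves forward to 2079-04-08.

2079-04-08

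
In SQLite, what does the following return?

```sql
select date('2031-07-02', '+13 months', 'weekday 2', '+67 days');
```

Adding +13 months to 2031-07-02 gives 2032-08-02.
`weekday 2` advances to the next Tuesday; 2032-08-02 is a Monday, so it moves forward to 2032-08-03.
Applying '+67 days' to 2032-08-03: counting 67 days forward gives 2032-10-09.

2032-10-09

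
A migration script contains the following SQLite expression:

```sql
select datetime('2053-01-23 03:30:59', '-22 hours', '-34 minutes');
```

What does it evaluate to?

-22 hours from 2053-01-23 03:30:59 is 2053-01-22 05:30:59 (crosses midnight).
-34 minutes from 2053-01-22 05:30:59 is 2053-01-22 04:56:59.

2053-01-22 04:56:59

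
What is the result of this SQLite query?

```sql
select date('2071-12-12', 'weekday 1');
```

2071-12-14

`weekday 1` advances to the next Monday; 2071-12-12 is a Saturday, so it moves forward to 2071-12-14.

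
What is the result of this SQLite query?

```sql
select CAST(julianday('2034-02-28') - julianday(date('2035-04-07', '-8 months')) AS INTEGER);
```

-160

Adding -8 months to 2035-04-07 gives 2034-08-07.
0 days remain in February 2034 after the 28th (28 − 28).
March 2034: 31 days.
April 2034: 30 days.
May 2034: 31 days.
June 2034: 30 days.
July 2034: 31 days.
Then 7 days into August 2034.
Total: 0 + 31 + 30 + 31 + 30 + 31 + 7 = 160.
The subtraction is earlier − later, so the result is −160 → -160.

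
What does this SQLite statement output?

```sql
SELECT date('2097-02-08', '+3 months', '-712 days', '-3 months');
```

2095-02-27

Adding +3 months to 2097-02-08 gives 2097-05-08.
Applying '-712 days' to 2097-05-08: counting 712 days back gives 2095-05-27.
Adding -3 months to 2095-05-27 gives 2095-02-27.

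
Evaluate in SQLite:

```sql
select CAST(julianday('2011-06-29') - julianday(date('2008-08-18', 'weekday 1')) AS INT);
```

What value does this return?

`weekday 1` advances to the next Monday; 2008-08-18 is already a Monday, so it stays at 2008-08-18.
13 days remain in August 2008 after the 18th (31 − 18).
Full months from September 2008 through May 2011 contribute their day counts.
Then 29 days into June 2011.
Total: 13 + 30 + 31 + 30 + 31 + 31 + 28 + 31 + 30 + 31 + 30 + 31 + 31 + 30 + 31 + 30 + 31 + 31 + 28 + 31 + 30 + 31 + 30 + 31 + 31 + 30 + 31 + 30 + 31 + 31 + 28 + 31 + 30 + 31 + 29 = 1045.

1045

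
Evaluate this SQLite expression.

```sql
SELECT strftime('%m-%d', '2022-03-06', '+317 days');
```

First apply '+317 days': 2022-03-06 → 2023-01-17.
`%m-%d` extracts the month-day: 01-17.

01-17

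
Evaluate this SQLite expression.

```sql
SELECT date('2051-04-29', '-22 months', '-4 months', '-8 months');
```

2048-07-01

Adding -22 months to 2051-04-29 gives 2049-06-29.
Adding -4 months to 2049-06-29 targets 2049-02-29. February 2049 has only 28 days, so SQLite normalizes the 1-day overflow forward to 2049-03-01.
Adding -8 months to 2049-03-01 gives 2048-07-01.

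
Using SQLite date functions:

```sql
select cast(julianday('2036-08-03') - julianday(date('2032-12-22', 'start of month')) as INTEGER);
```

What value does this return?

`start of month` rewinds 2032-12-22 to 2032-12-01.
30 days remain in December 2032 after the 1st (31 − 1).
Full months from January 2033 through July 2036 contribute their day counts.
Then 3 days into August 2036.
Total: 30 + 31 + 28 + 31 + 30 + 31 + 30 + 31 + 31 + 30 + 31 + 30 + 31 + 31 + 28 + 31 + 30 + 31 + 30 + 31 + 31 + 30 + 31 + 30 + 31 + 31 + 28 + 31 + 30 + 31 + 30 + 31 + 31 + 30 + 31 + 30 + 31 + 31 + 29 + 31 + 30 + 31 + 30 + 31 + 3 = 1341.

1341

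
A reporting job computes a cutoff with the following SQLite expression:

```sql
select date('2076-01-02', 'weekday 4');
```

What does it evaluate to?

2076-01-02

`weekday 4` advances to the next Thursday; 2076-01-02 is already a Thursday, so it stays at 2076-01-02.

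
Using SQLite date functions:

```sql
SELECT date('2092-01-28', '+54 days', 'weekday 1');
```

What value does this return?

2092-03-24

Applying '+54 days' to 2092-01-28: counting 54 days forward gives 2092-03-22.
`weekday 1` advances to the next Monday; 2092-03-22 is a Saturday, so it moves forward to 2092-03-24.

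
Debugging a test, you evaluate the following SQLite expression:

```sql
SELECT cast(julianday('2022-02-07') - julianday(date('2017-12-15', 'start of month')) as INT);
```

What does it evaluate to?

1529

`start of month` rewinds 2017-12-15 to 2017-12-01.
30 days remain in December 2017 after the 1st (31 − 1).
Full months from January 2018 through January 2022 contribute their day counts.
Then 7 days into February 2022.
Total: 30 + 31 + 28 + 31 + 30 + 31 + 30 + 31 + 31 + 30 + 31 + 30 + 31 + 31 + 28 + 31 + 30 + 31 + 30 + 31 + 31 + 30 + 31 + 30 + 31 + 31 + 29 + 31 + 30 + 31 + 30 + 31 + 31 + 30 + 31 + 30 + 31 + 31 + 28 + 31 + 30 + 31 + 30 + 31 + 31 + 30 + 31 + 30 + 31 + 31 + 7 = 1529.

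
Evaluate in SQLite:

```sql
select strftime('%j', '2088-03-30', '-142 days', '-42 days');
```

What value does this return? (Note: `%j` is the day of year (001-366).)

271

First apply '-142 days', '-42 days': 2088-03-30 → 2087-09-28.
Day-of-year for 2087-09-28: days since 2087-01-01 inclusive = 271, zero-padded to 271.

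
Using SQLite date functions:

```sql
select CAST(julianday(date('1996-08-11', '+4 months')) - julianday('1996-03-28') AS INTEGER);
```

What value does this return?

Adding +4 months to 1996-08-11 gives 1996-12-11.
3 days remain in March 1996 after the 28th (31 − 28).
Full months from April 1996 through November 1996 contribute their day counts.
Then 11 days into December 1996.
Total: 3 + 30 + 31 + 30 + 31 + 31 + 30 + 31 + 30 + 11 = 258.

258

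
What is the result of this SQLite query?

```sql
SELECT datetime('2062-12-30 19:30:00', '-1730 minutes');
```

1730 minutes = 28h 50m; -1730 minutes from 2062-12-30 19:30:00 is 2062-12-29 14:40:00 (crosses midnight).

2062-12-29 14:40:00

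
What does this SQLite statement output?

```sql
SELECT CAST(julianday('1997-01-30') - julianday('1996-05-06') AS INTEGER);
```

269

25 days remain in May 1996 after the 6th (31 − 6).
Full months from June 1996 through December 1996 contribute their day counts.
Then 30 days into January 1997.
Total: 25 + 30 + 31 + 31 + 30 + 31 + 30 + 31 + 30 = 269.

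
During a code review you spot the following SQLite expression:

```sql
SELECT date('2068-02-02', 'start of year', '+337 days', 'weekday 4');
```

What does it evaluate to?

`start of year` rewinds 2068-02-02 to 2068-01-01.
Applying '+337 days' to 2068-01-01: counting 337 days forward gives 2068-12-03.
`weekday 4` advances to the next Thursday; 2068-12-03 is a Monday, so it moves forward to 2068-12-06.

2068-12-06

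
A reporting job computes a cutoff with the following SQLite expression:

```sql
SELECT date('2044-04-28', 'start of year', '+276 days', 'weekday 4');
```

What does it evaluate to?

2044-10-06

`start of year` rewinds 2044-04-28 to 2044-01-01.
Applying '+276 days' to 2044-01-01: counting 276 days forward gives 2044-10-03.
`weekday 4` advances to the next Thursday; 2044-10-03 is a Monday, so it moves forward to 2044-10-06.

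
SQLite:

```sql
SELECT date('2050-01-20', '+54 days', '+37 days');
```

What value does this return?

Applying '+54 days' to 2050-01-20: counting 54 days forward gives 2050-03-15.
March 2050 has 31 days; 16 remain after the 15th, so 17 days reach 2050-04-01.
Advancing 20 more days within April lands on 2050-04-21.

2050-04-21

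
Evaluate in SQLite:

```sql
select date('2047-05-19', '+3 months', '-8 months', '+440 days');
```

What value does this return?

2048-03-03

Adding +3 months to 2047-05-19 gives 2047-08-19.
Adding -8 months to 2047-08-19 gives 2046-12-19.
Applying '+440 days' to 2046-12-19: counting 440 days forward gives 2048-03-03.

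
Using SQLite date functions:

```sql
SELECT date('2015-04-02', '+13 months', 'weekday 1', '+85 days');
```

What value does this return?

2016-07-26

Adding +13 months to 2015-04-02 gives 2016-05-02.
`weekday 1` advances to the next Monday; 2016-05-02 is already a Monday, so it stays at 2016-05-02.
Applying '+85 days' to 2016-05-02: counting 85 days forward gives 2016-07-26.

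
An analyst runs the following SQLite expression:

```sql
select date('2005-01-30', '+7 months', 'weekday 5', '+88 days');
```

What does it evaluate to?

2005-11-29

Adding +7 months to 2005-01-30 gives 2005-08-30.
`weekday 5` advances to the next Friday; 2005-08-30 is a Tuesday, so it moves forward to 2005-09-02.
Applying '+88 days' to 2005-09-02: counting 88 days forward gives 2005-11-29.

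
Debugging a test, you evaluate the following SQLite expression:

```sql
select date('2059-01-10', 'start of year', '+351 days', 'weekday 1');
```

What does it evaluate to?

`start of year` rewinds 2059-01-10 to 2059-01-01.
Applying '+351 days' to 2059-01-01: counting 351 days forward gives 2059-12-18.
`weekday 1` advances to the next Monday; 2059-12-18 is a Thursday, so it moves forward to 2059-12-22.

2059-12-22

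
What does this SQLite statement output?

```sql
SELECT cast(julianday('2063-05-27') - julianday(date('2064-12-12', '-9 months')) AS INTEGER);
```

-290

Adding -9 months to 2064-12-12 gives 2064-03-12.
4 days remain in May 2063 after the 27th (31 − 27).
Full months from June 2063 through February 2064 contribute their day counts.
Then 12 days into March 2064.
Total: 4 + 30 + 31 + 31 + 30 + 31 + 30 + 31 + 31 + 29 + 12 = 290.
The subtraction is earlier − later, so the result is −290 → -290.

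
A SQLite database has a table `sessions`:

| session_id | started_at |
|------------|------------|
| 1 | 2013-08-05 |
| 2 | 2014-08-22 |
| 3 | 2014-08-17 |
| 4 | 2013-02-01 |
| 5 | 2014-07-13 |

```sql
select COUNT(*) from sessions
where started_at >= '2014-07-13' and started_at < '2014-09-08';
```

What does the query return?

3

Rows in [2014-07-13, 2014-09-08): 2014-08-22, 2014-08-17, 2014-07-13 → 3 rows.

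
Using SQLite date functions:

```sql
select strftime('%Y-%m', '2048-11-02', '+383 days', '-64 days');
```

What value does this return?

First apply '+383 days', '-64 days': 2048-11-02 → 2049-09-17.
`%Y-%m` extracts the year-month: 2049-09.

2049-09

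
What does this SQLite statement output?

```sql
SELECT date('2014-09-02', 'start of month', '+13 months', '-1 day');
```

2015-09-30

`start of month` rewinds 2014-09-02 to 2014-09-01.
Adding +13 months to 2014-09-01 gives 2015-10-01.
Going back 1 day from 2015-10-01 reaches 2015-09-30 (last day of September, 30 days).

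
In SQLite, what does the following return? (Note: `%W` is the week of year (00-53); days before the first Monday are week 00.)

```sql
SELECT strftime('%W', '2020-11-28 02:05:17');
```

2020-11-28 is a Saturday. SQLite's %W counts Mondays since the year started; the result is 47.

47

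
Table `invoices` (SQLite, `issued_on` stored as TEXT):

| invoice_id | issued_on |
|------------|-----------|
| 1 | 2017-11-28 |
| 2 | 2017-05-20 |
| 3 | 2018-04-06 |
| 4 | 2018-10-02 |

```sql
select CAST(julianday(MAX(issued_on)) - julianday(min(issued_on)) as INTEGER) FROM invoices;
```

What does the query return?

500

MIN = 2017-05-20, MAX = 2018-10-02.
11 days remain in May 2017 after the 20th (31 − 20).
Full months from June 2017 through September 2018 contribute their day counts.
Then 2 days into October 2018.
Total: 11 + 30 + 31 + 31 + 30 + 31 + 30 + 31 + 31 + 28 + 31 + 30 + 31 + 30 + 31 + 31 + 30 + 2 = 500.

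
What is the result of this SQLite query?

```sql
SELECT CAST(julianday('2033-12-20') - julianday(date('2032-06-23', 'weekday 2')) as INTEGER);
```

539

`weekday 2` advances to the next Tuesday; 2032-06-23 is a Wednesday, so it moves forward to 2032-06-29.
1 day remains in June 2032 after the 29th (30 − 29).
Full months from July 2032 through November 2033 contribute their day counts.
Then 20 days into December 2033.
Total: 1 + 31 + 31 + 30 + 31 + 30 + 31 + 31 + 28 + 31 + 30 + 31 + 30 + 31 + 31 + 30 + 31 + 30 + 20 = 539.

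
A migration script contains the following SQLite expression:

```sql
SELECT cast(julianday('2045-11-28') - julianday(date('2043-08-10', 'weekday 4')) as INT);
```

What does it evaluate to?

838

`weekday 4` advances to the next Thursday; 2043-08-10 is a Monday, so it moves forward to 2043-08-13.
18 days remain in August 2043 after the 13th (31 − 13).
Full months from September 2043 through October 2045 contribute their day counts.
Then 28 days into November 2045.
Total: 18 + 30 + 31 + 30 + 31 + 31 + 29 + 31 + 30 + 31 + 30 + 31 + 31 + 30 + 31 + 30 + 31 + 31 + 28 + 31 + 30 + 31 + 30 + 31 + 31 + 30 + 31 + 28 = 838.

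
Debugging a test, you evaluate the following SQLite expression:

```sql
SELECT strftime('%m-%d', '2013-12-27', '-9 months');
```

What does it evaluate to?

First apply '-9 months': 2013-12-27 → 2013-03-27.
`%m-%d` extracts the month-day: 03-27.

03-27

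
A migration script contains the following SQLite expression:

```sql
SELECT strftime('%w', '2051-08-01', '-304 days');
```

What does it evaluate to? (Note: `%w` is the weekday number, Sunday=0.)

First apply '-304 days': 2051-08-01 → 2050-10-01.
2050-10-01 is a Saturday; with Sunday=0 that is 6.

6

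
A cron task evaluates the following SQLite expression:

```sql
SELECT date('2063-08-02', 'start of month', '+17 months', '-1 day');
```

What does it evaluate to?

2064-12-31

`start of month` rewinds 2063-08-02 to 2063-08-01.
Adding +17 months to 2063-08-01 gives 2065-01-01.
Going back 1 day from 2065-01-01 reaches 2064-12-31 (last day of December, 31 days).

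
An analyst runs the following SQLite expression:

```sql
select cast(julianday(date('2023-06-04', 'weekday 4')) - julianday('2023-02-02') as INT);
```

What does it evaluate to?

`weekday 4` advances to the next Thursday; 2023-06-04 is a Sunday, so it moves forward to 2023-06-08.
26 days remain in February 2023 after the 2nd (28 − 2).
March 2023: 31 days.
April 2023: 30 days.
May 2023: 31 days.
Then 8 days into June 2023.
Total: 26 + 31 + 30 + 31 + 8 = 126.

126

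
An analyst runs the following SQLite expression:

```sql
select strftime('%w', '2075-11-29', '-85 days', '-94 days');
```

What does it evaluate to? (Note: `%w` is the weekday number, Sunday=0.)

First apply '-85 days', '-94 days': 2075-11-29 → 2075-06-03.
2075-06-03 is a Monday; with Sunday=0 that is 1.

1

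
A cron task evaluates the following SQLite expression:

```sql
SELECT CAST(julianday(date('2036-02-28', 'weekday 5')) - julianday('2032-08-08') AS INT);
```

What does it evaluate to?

`weekday 5` advances to the next Friday; 2036-02-28 is a Thursday, so it moves forward to 2036-02-29.
23 days remain in August 2032 after the 8th (31 − 8).
Full months from September 2032 through January 2036 contribute their day counts.
Then 29 days into February 2036.
Total: 23 + 30 + 31 + 30 + 31 + 31 + 28 + 31 + 30 + 31 + 30 + 31 + 31 + 30 + 31 + 30 + 31 + 31 + 28 + 31 + 30 + 31 + 30 + 31 + 31 + 30 + 31 + 30 + 31 + 31 + 28 + 31 + 30 + 31 + 30 + 31 + 31 + 30 + 31 + 30 + 31 + 31 + 29 = 1300.

1300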